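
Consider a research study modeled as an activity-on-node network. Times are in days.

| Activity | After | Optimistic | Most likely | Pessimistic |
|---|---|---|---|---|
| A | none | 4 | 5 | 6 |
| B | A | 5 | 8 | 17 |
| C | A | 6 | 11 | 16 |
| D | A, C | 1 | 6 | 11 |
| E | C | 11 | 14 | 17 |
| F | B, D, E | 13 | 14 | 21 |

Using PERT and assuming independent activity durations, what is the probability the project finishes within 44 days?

0.337

te_A = (4 + 4·5 + 6)/6 = 30/6 = 5; σ²_A = ((6−4)/6)² = 0.111
te_B = (5 + 4·8 + 17)/6 = 54/6 = 9; σ²_B = ((17−5)/6)² = 4.000
te_C = (6 + 4·11 + 16)/6 = 66/6 = 11; σ²_C = ((16−6)/6)² = 2.778
te_D = (1 + 4·6 + 11)/6 = 36/6 = 6; σ²_D = ((11−1)/6)² = 2.778
te_E = (11 + 4·14 + 17)/6 = 84/6 = 14; σ²_E = ((17−11)/6)² = 1.000
te_F = (13 + 4·14 + 21)/6 = 90/6 = 15; σ²_F = ((21−13)/6)² = 1.778

Forward pass:
ES_A = 0; EF_A = 5
ES_B = 5; EF_B = 5+9 = 14
ES_C = 5; EF_C = 5+11 = 16
ES_D = max(EF_A=5, EF_C=16) = 16; EF_D = 16+6 = 22
ES_E = 16; EF_E = 16+14 = 30
ES_F = max(EF_B=14, EF_D=22, EF_E=30) = 30; EF_F = 30+15 = 45
Expected project duration μ = 45 days. Critical path: A → C → E → F.

Variance along critical path = 0.111 + 2.778 + 1.000 + 1.778 = 5.667; σ = √5.667 = 2.380 days.
Z = (44 − 45) / 2.380 = -0.420
P(T ≤ 44) = Φ(-0.420) ≈ 0.337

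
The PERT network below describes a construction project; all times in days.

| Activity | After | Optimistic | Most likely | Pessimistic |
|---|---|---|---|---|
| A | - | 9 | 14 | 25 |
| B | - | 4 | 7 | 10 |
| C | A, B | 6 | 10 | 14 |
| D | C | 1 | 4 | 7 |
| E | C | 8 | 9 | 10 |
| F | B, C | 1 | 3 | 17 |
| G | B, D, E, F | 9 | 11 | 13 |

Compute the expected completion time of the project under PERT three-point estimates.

te_A = (9 + 4·14 + 25)/6 = 90/6 = 15
te_B = (4 + 4·7 + 10)/6 = 42/6 = 7
te_C = (6 + 4·10 + 14)/6 = 60/6 = 10
te_D = (1 + 4·4 + 7)/6 = 24/6 = 4
te_E = (8 + 4·9 + 10)/6 = 54/6 = 9
te_F = (1 + 4·3 + 17)/6 = 30/6 = 5
te_G = (9 + 4·11 + 13)/6 = 66/6 = 11

Forward pass:
ES_A = 0; EF_A = 15
ES_B = 0; EF_B = 7
ES_C = max(EF_A=15, EF_B=7) = 15; EF_C = 15+10 = 25
ES_D = 25; EF_D = 25+4 = 29
ES_E = 25; EF_E = 25+9 = 34
ES_F = max(EF_B=7, EF_C=25) = 25; EF_F = 25+5 = 30
ES_G = max(EF_B=7, EF_D=29, EF_E=34, EF_F=30) = 34; EF_G = 34+11 = 45
Expected project duration μ = 45 days. Critical path: A → C → E → G.

45 days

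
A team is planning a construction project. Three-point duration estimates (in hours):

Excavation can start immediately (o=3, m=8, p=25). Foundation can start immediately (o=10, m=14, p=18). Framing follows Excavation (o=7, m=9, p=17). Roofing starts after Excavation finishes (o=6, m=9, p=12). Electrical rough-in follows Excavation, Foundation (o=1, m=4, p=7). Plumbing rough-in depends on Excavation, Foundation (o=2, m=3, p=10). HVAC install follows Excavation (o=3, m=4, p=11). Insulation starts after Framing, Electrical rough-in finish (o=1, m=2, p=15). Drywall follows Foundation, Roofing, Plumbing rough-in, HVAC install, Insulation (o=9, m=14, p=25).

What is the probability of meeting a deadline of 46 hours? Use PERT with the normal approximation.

0.904

te_Excavation = (3 + 4·8 + 25)/6 = 60/6 = 10; σ²_Excavation = ((25−3)/6)² = 13.444
te_Foundation = (10 + 4·14 + 18)/6 = 84/6 = 14; σ²_Foundation = ((18−10)/6)² = 1.778
te_Framing = (7 + 4·9 + 17)/6 = 60/6 = 10; σ²_Framing = ((17−7)/6)² = 2.778
te_Roofing = (6 + 4·9 + 12)/6 = 54/6 = 9; σ²_Roofing = ((12−6)/6)² = 1.000
te_Electrical rough-in = (1 + 4·4 + 7)/6 = 24/6 = 4; σ²_Electrical rough-in = ((7−1)/6)² = 1.000
te_Plumbing rough-in = (2 + 4·3 + 10)/6 = 24/6 = 4; σ²_Plumbing rough-in = ((10−2)/6)² = 1.778
te_HVAC install = (3 + 4·4 + 11)/6 = 30/6 = 5; σ²_HVAC install = ((11−3)/6)² = 1.778
te_Insulation = (1 + 4·2 + 15)/6 = 24/6 = 4; σ²_Insulation = ((15−1)/6)² = 5.444
te_Drywall = (9 + 4·14 + 25)/6 = 90/6 = 15; σ²_Drywall = ((25−9)/6)² = 7.111

Forward pass:
ES_Excavation = 0; EF_Excavation = 10
ES_Foundation = 0; EF_Foundation = 14
ES_Framing = 10; EF_Framing = 10+10 = 20
ES_Roofing = 10; EF_Roofing = 10+9 = 19
ES_Electrical rough-in = max(EF_Excavation=10, EF_Foundation=14) = 14; EF_Electrical rough-in = 14+4 = 18
ES_Plumbing rough-in = max(EF_Excavation=10, EF_Foundation=14) = 14; EF_Plumbing rough-in = 14+4 = 18
ES_HVAC install = 10; EF_HVAC install = 10+5 = 15
ES_Insulation = max(EF_Framing=20, EF_Electrical rough-in=18) = 20; EF_Insulation = 20+4 = 24
ES_Drywall = max(EF_Foundation=14, EF_Roofing=19, EF_Plumbing rough-in=18, EF_HVAC install=15, EF_Insulation=24) = 24; EF_Drywall = 24+15 = 39
Expected project duration μ = 39 hours. Critical path: Excavation → Framing → Insulation → Drywall.

Variance along critical path = 13.444 + 2.778 + 5.444 + 7.111 = 28.778; σ = √28.778 = 5.364 hours.
Z = (46 − 39) / 5.364 = 1.305
P(T ≤ 46) = Φ(1.305) ≈ 0.904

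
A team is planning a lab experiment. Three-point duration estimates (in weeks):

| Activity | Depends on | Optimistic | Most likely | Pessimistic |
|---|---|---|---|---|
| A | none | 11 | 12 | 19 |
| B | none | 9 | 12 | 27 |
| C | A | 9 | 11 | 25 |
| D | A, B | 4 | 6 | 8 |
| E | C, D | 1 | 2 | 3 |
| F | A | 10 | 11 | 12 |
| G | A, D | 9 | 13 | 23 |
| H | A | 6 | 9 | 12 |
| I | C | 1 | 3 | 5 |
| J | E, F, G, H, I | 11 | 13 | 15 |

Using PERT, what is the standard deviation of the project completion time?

te_A = (11 + 4·12 + 19)/6 = 78/6 = 13; σ²_A = ((19−11)/6)² = 1.778
te_B = (9 + 4·12 + 27)/6 = 84/6 = 14; σ²_B = ((27−9)/6)² = 9.000
te_C = (9 + 4·11 + 25)/6 = 78/6 = 13; σ²_C = ((25−9)/6)² = 7.111
te_D = (4 + 4·6 + 8)/6 = 36/6 = 6; σ²_D = ((8−4)/6)² = 0.444
te_E = (1 + 4·2 + 3)/6 = 12/6 = 2; σ²_E = ((3−1)/6)² = 0.111
te_F = (10 + 4·11 + 12)/6 = 66/6 = 11; σ²_F = ((12−10)/6)² = 0.111
te_G = (9 + 4·13 + 23)/6 = 84/6 = 14; σ²_G = ((23−9)/6)² = 5.444
te_H = (6 + 4·9 + 12)/6 = 54/6 = 9; σ²_H = ((12−6)/6)² = 1.000
te_I = (1 + 4·3 + 5)/6 = 18/6 = 3; σ²_I = ((5−1)/6)² = 0.444
te_J = (11 + 4·13 + 15)/6 = 78/6 = 13; σ²_J = ((15−11)/6)² = 0.444

Forward pass:
ES_A = 0; EF_A = 13
ES_B = 0; EF_B = 14
ES_C = 13; EF_C = 13+13 = 26
ES_D = max(EF_A=13, EF_B=14) = 14; EF_D = 14+6 = 20
ES_E = max(EF_C=26, EF_D=20) = 26; EF_E = 26+2 = 28
ES_F = 13; EF_F = 13+11 = 24
ES_G = max(EF_A=13, EF_D=20) = 20; EF_G = 20+14 = 34
ES_H = 13; EF_H = 13+9 = 22
ES_I = 26; EF_I = 26+3 = 29
ES_J = max(EF_E=28, EF_F=24, EF_G=34, EF_H=22, EF_I=29) = 34; EF_J = 34+13 = 47
Expected project duration μ = 47 weeks. Critical path: B → D → G → J.

Variance along critical path = 9.000 + 0.444 + 5.444 + 0.444 = 15.333
σ = √15.333 = 3.916 weeks

3.92 weeks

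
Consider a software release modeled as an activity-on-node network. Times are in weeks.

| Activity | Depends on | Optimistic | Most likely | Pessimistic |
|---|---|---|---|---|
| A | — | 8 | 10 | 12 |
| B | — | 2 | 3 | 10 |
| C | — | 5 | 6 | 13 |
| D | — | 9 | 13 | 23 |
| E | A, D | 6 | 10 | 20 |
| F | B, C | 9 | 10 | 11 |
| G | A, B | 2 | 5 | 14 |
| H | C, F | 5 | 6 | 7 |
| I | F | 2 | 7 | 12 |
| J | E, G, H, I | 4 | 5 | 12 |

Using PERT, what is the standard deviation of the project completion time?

3.56 weeks

te_A = (8 + 4·10 + 12)/6 = 60/6 = 10; σ²_A = ((12−8)/6)² = 0.444
te_B = (2 + 4·3 + 10)/6 = 24/6 = 4; σ²_B = ((10−2)/6)² = 1.778
te_C = (5 + 4·6 + 13)/6 = 42/6 = 7; σ²_C = ((13−5)/6)² = 1.778
te_D = (9 + 4·13 + 23)/6 = 84/6 = 14; σ²_D = ((23−9)/6)² = 5.444
te_E = (6 + 4·10 + 20)/6 = 66/6 = 11; σ²_E = ((20−6)/6)² = 5.444
te_F = (9 + 4·10 + 11)/6 = 60/6 = 10; σ²_F = ((11−9)/6)² = 0.111
te_G = (2 + 4·5 + 14)/6 = 36/6 = 6; σ²_G = ((14−2)/6)² = 4.000
te_H = (5 + 4·6 + 7)/6 = 36/6 = 6; σ²_H = ((7−5)/6)² = 0.111
te_I = (2 + 4·7 + 12)/6 = 42/6 = 7; σ²_I = ((12−2)/6)² = 2.778
te_J = (4 + 4·5 + 12)/6 = 36/6 = 6; σ²_J = ((12−4)/6)² = 1.778

Forward pass:
ES_A = 0; EF_A = 10
ES_B = 0; EF_B = 4
ES_C = 0; EF_C = 7
ES_D = 0; EF_D = 14
ES_E = max(EF_A=10, EF_D=14) = 14; EF_E = 14+11 = 25
ES_F = max(EF_B=4, EF_C=7) = 7; EF_F = 7+10 = 17
ES_G = max(EF_A=10, EF_B=4) = 10; EF_G = 10+6 = 16
ES_H = max(EF_C=7, EF_F=17) = 17; EF_H = 17+6 = 23
ES_I = 17; EF_I = 17+7 = 24
ES_J = max(EF_E=25, EF_G=16, EF_H=23, EF_I=24) = 25; EF_J = 25+6 = 31
Expected project duration μ = 31 weeks. Critical path: D → E → J.

Variance along critical path = 5.444 + 5.444 + 1.778 = 12.667
σ = √12.667 = 3.559 weeks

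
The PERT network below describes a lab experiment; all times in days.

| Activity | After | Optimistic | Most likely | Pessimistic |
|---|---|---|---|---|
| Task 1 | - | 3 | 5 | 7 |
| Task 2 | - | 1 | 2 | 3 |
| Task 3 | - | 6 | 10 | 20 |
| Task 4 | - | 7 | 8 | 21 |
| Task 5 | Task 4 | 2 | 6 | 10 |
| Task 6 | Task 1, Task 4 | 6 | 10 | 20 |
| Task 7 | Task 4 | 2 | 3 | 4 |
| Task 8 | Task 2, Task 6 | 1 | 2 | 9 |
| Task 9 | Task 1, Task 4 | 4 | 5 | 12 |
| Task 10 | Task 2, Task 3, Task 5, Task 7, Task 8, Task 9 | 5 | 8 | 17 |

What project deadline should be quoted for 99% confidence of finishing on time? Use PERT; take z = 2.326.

te_Task 1 = (3 + 4·5 + 7)/6 = 30/6 = 5; σ²_Task 1 = ((7−3)/6)² = 0.444
te_Task 2 = (1 + 4·2 + 3)/6 = 12/6 = 2; σ²_Task 2 = ((3−1)/6)² = 0.111
te_Task 3 = (6 + 4·10 + 20)/6 = 66/6 = 11; σ²_Task 3 = ((20−6)/6)² = 5.444
te_Task 4 = (7 + 4·8 + 21)/6 = 60/6 = 10; σ²_Task 4 = ((21−7)/6)² = 5.444
te_Task 5 = (2 + 4·6 + 10)/6 = 36/6 = 6; σ²_Task 5 = ((10−2)/6)² = 1.778
te_Task 6 = (6 + 4·10 + 20)/6 = 66/6 = 11; σ²_Task 6 = ((20−6)/6)² = 5.444
te_Task 7 = (2 + 4·3 + 4)/6 = 18/6 = 3; σ²_Task 7 = ((4−2)/6)² = 0.111
te_Task 8 = (1 + 4·2 + 9)/6 = 18/6 = 3; σ²_Task 8 = ((9−1)/6)² = 1.778
te_Task 9 = (4 + 4·5 + 12)/6 = 36/6 = 6; σ²_Task 9 = ((12−4)/6)² = 1.778
te_Task 10 = (5 + 4·8 + 17)/6 = 54/6 = 9; σ²_Task 10 = ((17−5)/6)² = 4.000

Forward pass:
ES_Task 1 = 0; EF_Task 1 = 5
ES_Task 2 = 0; EF_Task 2 = 2
ES_Task 3 = 0; EF_Task 3 = 11
ES_Task 4 = 0; EF_Task 4 = 10
ES_Task 5 = 10; EF_Task 5 = 10+6 = 16
ES_Task 6 = max(EF_Task 1=5, EF_Task 4=10) = 10; EF_Task 6 = 10+11 = 21
ES_Task 7 = 10; EF_Task 7 = 10+3 = 13
ES_Task 8 = max(EF_Task 2=2, EF_Task 6=21) = 21; EF_Task 8 = 21+3 = 24
ES_Task 9 = max(EF_Task 1=5, EF_Task 4=10) = 10; EF_Task 9 = 10+6 = 16
ES_Task 10 = max(EF_Task 2=2, EF_Task 3=11, EF_Task 5=16, EF_Task 7=13, EF_Task 8=24, EF_Task 9=16) = 24; EF_Task 10 = 24+9 = 33
Expected project duration μ = 33 days. Critical path: Task 4 → Task 6 → Task 8 → Task 10.

Variance along critical path = 5.444 + 5.444 + 1.778 + 4.000 = 16.667; σ = 4.082 days.
D = μ + z·σ = 33 + 2.326·4.082 = 42.5 days

42.5 days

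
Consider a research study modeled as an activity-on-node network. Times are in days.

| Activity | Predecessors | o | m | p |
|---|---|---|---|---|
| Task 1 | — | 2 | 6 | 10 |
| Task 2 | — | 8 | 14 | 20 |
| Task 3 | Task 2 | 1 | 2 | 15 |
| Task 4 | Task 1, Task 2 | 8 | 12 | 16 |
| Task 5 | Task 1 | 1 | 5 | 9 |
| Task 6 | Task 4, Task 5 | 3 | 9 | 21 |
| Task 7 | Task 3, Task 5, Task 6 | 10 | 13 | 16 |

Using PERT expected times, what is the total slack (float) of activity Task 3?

18 days

te_Task 1 = (2 + 4·6 + 10)/6 = 36/6 = 6
te_Task 2 = (8 + 4·14 + 20)/6 = 84/6 = 14
te_Task 3 = (1 + 4·2 + 15)/6 = 24/6 = 4
te_Task 4 = (8 + 4·12 + 16)/6 = 72/6 = 12
te_Task 5 = (1 + 4·5 + 9)/6 = 30/6 = 5
te_Task 6 = (3 + 4·9 + 21)/6 = 60/6 = 10
te_Task 7 = (10 + 4·13 + 16)/6 = 78/6 = 13

Forward pass:
ES_Task 1 = 0; EF_Task 1 = 6
ES_Task 2 = 0; EF_Task 2 = 14
ES_Task 3 = 14; EF_Task 3 = 14+4 = 18
ES_Task 4 = max(EF_Task 1=6, EF_Task 2=14) = 14; EF_Task 4 = 14+12 = 26
ES_Task 5 = 6; EF_Task 5 = 6+5 = 11
ES_Task 6 = max(EF_Task 4=26, EF_Task 5=11) = 26; EF_Task 6 = 26+10 = 36
ES_Task 7 = max(EF_Task 3=18, EF_Task 5=11, EF_Task 6=36) = 36; EF_Task 7 = 36+13 = 49
Expected project duration μ = 49 days. Critical path: Task 2 → Task 4 → Task 6 → Task 7.

Backward pass:
LF_Task 7 = 49; LS_Task 7 = 49−13 = 36
LF_Task 6 = LS_Task 7 = 36; LS_Task 6 = 36−10 = 26
LF_Task 5 = min(LS_Task 6=26, LS_Task 7=36) = 26; LS_Task 5 = 26−5 = 21
LF_Task 4 = LS_Task 6 = 26; LS_Task 4 = 26−12 = 14
LF_Task 3 = LS_Task 7 = 36; LS_Task 3 = 36−4 = 32
LF_Task 2 = min(LS_Task 3=32, LS_Task 4=14) = 14; LS_Task 2 = 14−14 = 0
LF_Task 1 = min(LS_Task 4=14, LS_Task 5=21) = 14; LS_Task 1 = 14−6 = 8
Slack_Task 3 = LS_Task 3 − ES_Task 3 = 32 − 14 = 18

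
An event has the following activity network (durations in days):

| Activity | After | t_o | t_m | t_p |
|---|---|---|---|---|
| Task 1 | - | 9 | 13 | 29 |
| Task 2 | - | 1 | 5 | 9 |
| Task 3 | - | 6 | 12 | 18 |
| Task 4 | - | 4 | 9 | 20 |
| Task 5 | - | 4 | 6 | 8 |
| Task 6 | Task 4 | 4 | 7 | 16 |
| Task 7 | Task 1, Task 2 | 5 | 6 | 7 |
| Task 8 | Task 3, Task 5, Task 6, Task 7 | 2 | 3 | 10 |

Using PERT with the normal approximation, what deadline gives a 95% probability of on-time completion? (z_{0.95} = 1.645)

30.9 days

te_Task 1 = (9 + 4·13 + 29)/6 = 90/6 = 15; σ²_Task 1 = ((29−9)/6)² = 11.111
te_Task 2 = (1 + 4·5 + 9)/6 = 30/6 = 5; σ²_Task 2 = ((9−1)/6)² = 1.778
te_Task 3 = (6 + 4·12 + 18)/6 = 72/6 = 12; σ²_Task 3 = ((18−6)/6)² = 4.000
te_Task 4 = (4 + 4·9 + 20)/6 = 60/6 = 10; σ²_Task 4 = ((20−4)/6)² = 7.111
te_Task 5 = (4 + 4·6 + 8)/6 = 36/6 = 6; σ²_Task 5 = ((8−4)/6)² = 0.444
te_Task 6 = (4 + 4·7 + 16)/6 = 48/6 = 8; σ²_Task 6 = ((16−4)/6)² = 4.000
te_Task 7 = (5 + 4·6 + 7)/6 = 36/6 = 6; σ²_Task 7 = ((7−5)/6)² = 0.111
te_Task 8 = (2 + 4·3 + 10)/6 = 24/6 = 4; σ²_Task 8 = ((10−2)/6)² = 1.778

Forward pass:
ES_Task 1 = 0; EF_Task 1 = 15
ES_Task 2 = 0; EF_Task 2 = 5
ES_Task 3 = 0; EF_Task 3 = 12
ES_Task 4 = 0; EF_Task 4 = 10
ES_Task 5 = 0; EF_Task 5 = 6
ES_Task 6 = 10; EF_Task 6 = 10+8 = 18
ES_Task 7 = max(EF_Task 1=15, EF_Task 2=5) = 15; EF_Task 7 = 15+6 = 21
ES_Task 8 = max(EF_Task 3=12, EF_Task 5=6, EF_Task 6=18, EF_Task 7=21) = 21; EF_Task 8 = 21+4 = 25
Expected project duration μ = 25 days. Critical path: Task 1 → Task 7 → Task 8.

Variance along critical path = 11.111 + 0.111 + 1.778 = 13.000; σ = 3.606 days.
D = μ + z·σ = 25 + 1.645·3.606 = 30.9 days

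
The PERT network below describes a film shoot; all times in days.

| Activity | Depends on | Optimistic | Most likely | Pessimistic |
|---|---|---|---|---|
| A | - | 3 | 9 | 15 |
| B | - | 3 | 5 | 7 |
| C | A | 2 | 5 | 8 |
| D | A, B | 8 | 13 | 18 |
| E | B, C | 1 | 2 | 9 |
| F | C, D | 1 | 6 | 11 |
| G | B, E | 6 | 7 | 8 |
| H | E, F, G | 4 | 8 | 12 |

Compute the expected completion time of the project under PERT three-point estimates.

36 days

te_A = (3 + 4·9 + 15)/6 = 54/6 = 9
te_B = (3 + 4·5 + 7)/6 = 30/6 = 5
te_C = (2 + 4·5 + 8)/6 = 30/6 = 5
te_D = (8 + 4·13 + 18)/6 = 78/6 = 13
te_E = (1 + 4·2 + 9)/6 = 18/6 = 3
te_F = (1 + 4·6 + 11)/6 = 36/6 = 6
te_G = (6 + 4·7 + 8)/6 = 42/6 = 7
te_H = (4 + 4·8 + 12)/6 = 48/6 = 8

Forward pass:
ES_A = 0; EF_A = 9
ES_B = 0; EF_B = 5
ES_C = 9; EF_C = 9+5 = 14
ES_D = max(EF_A=9, EF_B=5) = 9; EF_D = 9+13 = 22
ES_E = max(EF_B=5, EF_C=14) = 14; EF_E = 14+3 = 17
ES_F = max(EF_C=14, EF_D=22) = 22; EF_F = 22+6 = 28
ES_G = max(EF_B=5, EF_E=17) = 17; EF_G = 17+7 = 24
ES_H = max(EF_E=17, EF_F=28, EF_G=24) = 28; EF_H = 28+8 = 36
Expected project duration μ = 36 days. Critical path: A → D → F → H.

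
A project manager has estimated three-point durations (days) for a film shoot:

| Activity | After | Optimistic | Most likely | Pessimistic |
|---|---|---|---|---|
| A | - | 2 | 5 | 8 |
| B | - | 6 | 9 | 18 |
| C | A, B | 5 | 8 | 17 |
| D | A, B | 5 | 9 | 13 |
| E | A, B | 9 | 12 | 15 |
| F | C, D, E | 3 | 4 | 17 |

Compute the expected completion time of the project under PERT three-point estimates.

te_A = (2 + 4·5 + 8)/6 = 30/6 = 5
te_B = (6 + 4·9 + 18)/6 = 60/6 = 10
te_C = (5 + 4·8 + 17)/6 = 54/6 = 9
te_D = (5 + 4·9 + 13)/6 = 54/6 = 9
te_E = (9 + 4·12 + 15)/6 = 72/6 = 12
te_F = (3 + 4·4 + 17)/6 = 36/6 = 6

Forward pass:
ES_A = 0; EF_A = 5
ES_B = 0; EF_B = 10
ES_C = max(EF_A=5, EF_B=10) = 10; EF_C = 10+9 = 19
ES_D = max(EF_A=5, EF_B=10) = 10; EF_D = 10+9 = 19
ES_E = max(EF_A=5, EF_B=10) = 10; EF_E = 10+12 = 22
ES_F = max(EF_C=19, EF_D=19, EF_E=22) = 22; EF_F = 22+6 = 28
Expected project duration μ = 28 days. Critical path: B → E → F.

28 days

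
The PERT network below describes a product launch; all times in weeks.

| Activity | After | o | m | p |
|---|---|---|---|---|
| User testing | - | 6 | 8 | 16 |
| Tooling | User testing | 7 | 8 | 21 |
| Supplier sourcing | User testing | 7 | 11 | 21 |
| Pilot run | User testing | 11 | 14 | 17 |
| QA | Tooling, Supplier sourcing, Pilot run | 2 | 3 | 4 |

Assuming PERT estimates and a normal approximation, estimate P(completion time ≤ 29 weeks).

0.936

te_User testing = (6 + 4·8 + 16)/6 = 54/6 = 9; σ²_User testing = ((16−6)/6)² = 2.778
te_Tooling = (7 + 4·8 + 21)/6 = 60/6 = 10; σ²_Tooling = ((21−7)/6)² = 5.444
te_Supplier sourcing = (7 + 4·11 + 21)/6 = 72/6 = 12; σ²_Supplier sourcing = ((21−7)/6)² = 5.444
te_Pilot run = (11 + 4·14 + 17)/6 = 84/6 = 14; σ²_Pilot run = ((17−11)/6)² = 1.000
te_QA = (2 + 4·3 + 4)/6 = 18/6 = 3; σ²_QA = ((4−2)/6)² = 0.111

Forward pass:
ES_User testing = 0; EF_User testing = 9
ES_Tooling = 9; EF_Tooling = 9+10 = 19
ES_Supplier sourcing = 9; EF_Supplier sourcing = 9+12 = 21
ES_Pilot run = 9; EF_Pilot run = 9+14 = 23
ES_QA = max(EF_Tooling=19, EF_Supplier sourcing=21, EF_Pilot run=23) = 23; EF_QA = 23+3 = 26
Expected project duration μ = 26 weeks. Critical path: User testing → Pilot run → QA.

Variance along critical path = 2.778 + 1.000 + 0.111 = 3.889; σ = √3.889 = 1.972 weeks.
Z = (29 − 26) / 1.972 = 1.521
P(T ≤ 29) = Φ(1.521) ≈ 0.936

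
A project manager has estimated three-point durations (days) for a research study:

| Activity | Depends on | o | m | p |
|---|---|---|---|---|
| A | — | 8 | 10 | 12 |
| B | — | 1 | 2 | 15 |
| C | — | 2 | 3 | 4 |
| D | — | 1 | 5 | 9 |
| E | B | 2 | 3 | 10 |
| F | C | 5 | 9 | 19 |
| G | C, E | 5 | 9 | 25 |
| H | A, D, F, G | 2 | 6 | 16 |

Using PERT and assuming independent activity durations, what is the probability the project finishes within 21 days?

0.153

te_A = (8 + 4·10 + 12)/6 = 60/6 = 10; σ²_A = ((12−8)/6)² = 0.444
te_B = (1 + 4·2 + 15)/6 = 24/6 = 4; σ²_B = ((15−1)/6)² = 5.444
te_C = (2 + 4·3 + 4)/6 = 18/6 = 3; σ²_C = ((4−2)/6)² = 0.111
te_D = (1 + 4·5 + 9)/6 = 30/6 = 5; σ²_D = ((9−1)/6)² = 1.778
te_E = (2 + 4·3 + 10)/6 = 24/6 = 4; σ²_E = ((10−2)/6)² = 1.778
te_F = (5 + 4·9 + 19)/6 = 60/6 = 10; σ²_F = ((19−5)/6)² = 5.444
te_G = (5 + 4·9 + 25)/6 = 66/6 = 11; σ²_G = ((25−5)/6)² = 11.111
te_H = (2 + 4·6 + 16)/6 = 42/6 = 7; σ²_H = ((16−2)/6)² = 5.444

Forward pass:
ES_A = 0; EF_A = 10
ES_B = 0; EF_B = 4
ES_C = 0; EF_C = 3
ES_D = 0; EF_D = 5
ES_E = 4; EF_E = 4+4 = 8
ES_F = 3; EF_F = 3+10 = 13
ES_G = max(EF_C=3, EF_E=8) = 8; EF_G = 8+11 = 19
ES_H = max(EF_A=10, EF_D=5, EF_F=13, EF_G=19) = 19; EF_H = 19+7 = 26
Expected project duration μ = 26 days. Critical path: B → E → G → H.

Variance along critical path = 5.444 + 1.778 + 11.111 + 5.444 = 23.778; σ = √23.778 = 4.876 days.
Z = (21 − 26) / 4.876 = -1.025
P(T ≤ 21) = Φ(-1.025) ≈ 0.153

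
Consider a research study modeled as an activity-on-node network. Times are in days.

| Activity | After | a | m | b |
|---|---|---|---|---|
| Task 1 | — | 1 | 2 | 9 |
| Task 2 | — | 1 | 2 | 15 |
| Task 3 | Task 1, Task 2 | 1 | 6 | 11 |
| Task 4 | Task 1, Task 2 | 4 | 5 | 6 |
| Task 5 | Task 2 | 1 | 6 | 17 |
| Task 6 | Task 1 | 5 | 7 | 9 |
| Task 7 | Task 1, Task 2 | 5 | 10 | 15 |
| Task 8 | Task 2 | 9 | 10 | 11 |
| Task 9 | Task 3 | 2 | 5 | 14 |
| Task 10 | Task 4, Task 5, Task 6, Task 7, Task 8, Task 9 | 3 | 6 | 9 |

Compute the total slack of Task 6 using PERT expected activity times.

6 days

te_Task 1 = (1 + 4·2 + 9)/6 = 18/6 = 3
te_Task 2 = (1 + 4·2 + 15)/6 = 24/6 = 4
te_Task 3 = (1 + 4·6 + 11)/6 = 36/6 = 6
te_Task 4 = (4 + 4·5 + 6)/6 = 30/6 = 5
te_Task 5 = (1 + 4·6 + 17)/6 = 42/6 = 7
te_Task 6 = (5 + 4·7 + 9)/6 = 42/6 = 7
te_Task 7 = (5 + 4·10 + 15)/6 = 60/6 = 10
te_Task 8 = (9 + 4·10 + 11)/6 = 60/6 = 10
te_Task 9 = (2 + 4·5 + 14)/6 = 36/6 = 6
te_Task 10 = (3 + 4·6 + 9)/6 = 36/6 = 6

Forward pass:
ES_Task 1 = 0; EF_Task 1 = 3
ES_Task 2 = 0; EF_Task 2 = 4
ES_Task 3 = max(EF_Task 1=3, EF_Task 2=4) = 4; EF_Task 3 = 4+6 = 10
ES_Task 4 = max(EF_Task 1=3, EF_Task 2=4) = 4; EF_Task 4 = 4+5 = 9
ES_Task 5 = 4; EF_Task 5 = 4+7 = 11
ES_Task 6 = 3; EF_Task 6 = 3+7 = 10
ES_Task 7 = max(EF_Task 1=3, EF_Task 2=4) = 4; EF_Task 7 = 4+10 = 14
ES_Task 8 = 4; EF_Task 8 = 4+10 = 14
ES_Task 9 = 10; EF_Task 9 = 10+6 = 16
ES_Task 10 = max(EF_Task 4=9, EF_Task 5=11, EF_Task 6=10, EF_Task 7=14, EF_Task 8=14, EF_Task 9=16) = 16; EF_Task 10 = 16+6 = 22
Expected project duration μ = 22 days. Critical path: Task 2 → Task 3 → Task 9 → Task 10.

Backward pass:
LF_Task 10 = 22; LS_Task 10 = 22−6 = 16
LF_Task 9 = LS_Task 10 = 16; LS_Task 9 = 16−6 = 10
LF_Task 8 = LS_Task 10 = 16; LS_Task 8 = 16−10 = 6
LF_Task 7 = LS_Task 10 = 16; LS_Task 7 = 16−10 = 6
LF_Task 6 = LS_Task 10 = 16; LS_Task 6 = 16−7 = 9
LF_Task 5 = LS_Task 10 = 16; LS_Task 5 = 16−7 = 9
LF_Task 4 = LS_Task 10 = 16; LS_Task 4 = 16−5 = 11
LF_Task 3 = LS_Task 9 = 10; LS_Task 3 = 10−6 = 4
LF_Task 2 = min(LS_Task 3=4, LS_Task 4=11, LS_Task 5=9, LS_Task 7=6, LS_Task 8=6) = 4; LS_Task 2 = 4−4 = 0
LF_Task 1 = min(LS_Task 3=4, LS_Task 4=11, LS_Task 6=9, LS_Task 7=6) = 4; LS_Task 1 = 4−3 = 1
Slack_Task 6 = LS_Task 6 − ES_Task 6 = 9 − 3 = 6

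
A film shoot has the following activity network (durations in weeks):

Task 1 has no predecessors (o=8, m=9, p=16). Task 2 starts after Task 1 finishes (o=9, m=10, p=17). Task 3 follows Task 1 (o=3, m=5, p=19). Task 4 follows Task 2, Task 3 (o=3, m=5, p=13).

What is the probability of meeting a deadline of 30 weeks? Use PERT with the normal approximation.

0.883

te_Task 1 = (8 + 4·9 + 16)/6 = 60/6 = 10; σ²_Task 1 = ((16−8)/6)² = 1.778
te_Task 2 = (9 + 4·10 + 17)/6 = 66/6 = 11; σ²_Task 2 = ((17−9)/6)² = 1.778
te_Task 3 = (3 + 4·5 + 19)/6 = 42/6 = 7; σ²_Task 3 = ((19−3)/6)² = 7.111
te_Task 4 = (3 + 4·5 + 13)/6 = 36/6 = 6; σ²_Task 4 = ((13−3)/6)² = 2.778

Forward pass:
ES_Task 1 = 0; EF_Task 1 = 10
ES_Task 2 = 10; EF_Task 2 = 10+11 = 21
ES_Task 3 = 10; EF_Task 3 = 10+7 = 17
ES_Task 4 = max(EF_Task 2=21, EF_Task 3=17) = 21; EF_Task 4 = 21+6 = 27
Expected project duration μ = 27 weeks. Critical path: Task 1 → Task 2 → Task 4.

Variance along critical path = 1.778 + 1.778 + 2.778 = 6.333; σ = √6.333 = 2.517 weeks.
Z = (30 − 27) / 2.517 = 1.192
P(T ≤ 30) = Φ(1.192) ≈ 0.883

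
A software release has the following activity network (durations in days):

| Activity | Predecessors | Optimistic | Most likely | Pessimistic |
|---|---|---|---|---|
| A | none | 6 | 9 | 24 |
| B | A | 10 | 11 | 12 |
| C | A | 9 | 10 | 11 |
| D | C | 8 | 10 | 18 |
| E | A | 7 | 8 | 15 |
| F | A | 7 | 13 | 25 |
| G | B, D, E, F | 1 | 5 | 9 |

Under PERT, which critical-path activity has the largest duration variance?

A

te_A = (6 + 4·9 + 24)/6 = 66/6 = 11; σ²_A = ((24−6)/6)² = 9.000
te_B = (10 + 4·11 + 12)/6 = 66/6 = 11; σ²_B = ((12−10)/6)² = 0.111
te_C = (9 + 4·10 + 11)/6 = 60/6 = 10; σ²_C = ((11−9)/6)² = 0.111
te_D = (8 + 4·10 + 18)/6 = 66/6 = 11; σ²_D = ((18−8)/6)² = 2.778
te_E = (7 + 4·8 + 15)/6 = 54/6 = 9; σ²_E = ((15−7)/6)² = 1.778
te_F = (7 + 4·13 + 25)/6 = 84/6 = 14; σ²_F = ((25−7)/6)² = 9.000
te_G = (1 + 4·5 + 9)/6 = 30/6 = 5; σ²_G = ((9−1)/6)² = 1.778

Forward pass:
ES_A = 0; EF_A = 11
ES_B = 11; EF_B = 11+11 = 22
ES_C = 11; EF_C = 11+10 = 21
ES_D = 21; EF_D = 21+11 = 32
ES_E = 11; EF_E = 11+9 = 20
ES_F = 11; EF_F = 11+14 = 25
ES_G = max(EF_B=22, EF_D=32, EF_E=20, EF_F=25) = 32; EF_G = 32+5 = 37
Expected project duration μ = 37 days. Critical path: A → C → D → G.

Variances on critical path: σ²_A=9.000, σ²_C=0.111, σ²_D=2.778, σ²_G=1.778.
Largest is σ²_A = 9.000.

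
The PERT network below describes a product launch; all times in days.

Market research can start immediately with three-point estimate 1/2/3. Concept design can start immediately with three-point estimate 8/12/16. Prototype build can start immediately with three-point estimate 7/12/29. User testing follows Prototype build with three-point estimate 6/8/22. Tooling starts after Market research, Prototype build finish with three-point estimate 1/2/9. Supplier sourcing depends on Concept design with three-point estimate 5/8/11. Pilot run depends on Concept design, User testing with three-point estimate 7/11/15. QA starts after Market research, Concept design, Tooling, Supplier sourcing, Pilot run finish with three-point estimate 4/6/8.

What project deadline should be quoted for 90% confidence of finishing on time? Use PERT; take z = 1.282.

47.1 days

te_Market research = (1 + 4·2 + 3)/6 = 12/6 = 2; σ²_Market research = ((3−1)/6)² = 0.111
te_Concept design = (8 + 4·12 + 16)/6 = 72/6 = 12; σ²_Concept design = ((16−8)/6)² = 1.778
te_Prototype build = (7 + 4·12 + 29)/6 = 84/6 = 14; σ²_Prototype build = ((29−7)/6)² = 13.444
te_User testing = (6 + 4·8 + 22)/6 = 60/6 = 10; σ²_User testing = ((22−6)/6)² = 7.111
te_Tooling = (1 + 4·2 + 9)/6 = 18/6 = 3; σ²_Tooling = ((9−1)/6)² = 1.778
te_Supplier sourcing = (5 + 4·8 + 11)/6 = 48/6 = 8; σ²_Supplier sourcing = ((11−5)/6)² = 1.000
te_Pilot run = (7 + 4·11 + 15)/6 = 66/6 = 11; σ²_Pilot run = ((15−7)/6)² = 1.778
te_QA = (4 + 4·6 + 8)/6 = 36/6 = 6; σ²_QA = ((8−4)/6)² = 0.444

Forward pass:
ES_Market research = 0; EF_Market research = 2
ES_Concept design = 0; EF_Concept design = 12
ES_Prototype build = 0; EF_Prototype build = 14
ES_User testing = 14; EF_User testing = 14+10 = 24
ES_Tooling = max(EF_Market research=2, EF_Prototype build=14) = 14; EF_Tooling = 14+3 = 17
ES_Supplier sourcing = 12; EF_Supplier sourcing = 12+8 = 20
ES_Pilot run = max(EF_Concept design=12, EF_User testing=24) = 24; EF_Pilot run = 24+11 = 35
ES_QA = max(EF_Market research=2, EF_Concept design=12, EF_Tooling=17, EF_Supplier sourcing=20, EF_Pilot run=35) = 35; EF_QA = 35+6 = 41
Expected project duration μ = 41 days. Critical path: Prototype build → User testing → Pilot run → QA.

Variance along critical path = 13.444 + 7.111 + 1.778 + 0.444 = 22.778; σ = 4.773 days.
D = μ + z·σ = 41 + 1.282·4.773 = 47.1 days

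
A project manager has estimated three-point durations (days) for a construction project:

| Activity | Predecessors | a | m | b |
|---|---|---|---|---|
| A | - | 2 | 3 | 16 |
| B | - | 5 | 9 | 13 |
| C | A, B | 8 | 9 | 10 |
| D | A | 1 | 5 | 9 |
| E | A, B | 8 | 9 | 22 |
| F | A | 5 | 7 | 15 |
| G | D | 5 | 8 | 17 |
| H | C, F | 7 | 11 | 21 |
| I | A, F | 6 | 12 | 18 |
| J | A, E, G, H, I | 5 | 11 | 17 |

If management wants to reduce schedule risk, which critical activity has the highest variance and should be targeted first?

H

te_A = (2 + 4·3 + 16)/6 = 30/6 = 5; σ²_A = ((16−2)/6)² = 5.444
te_B = (5 + 4·9 + 13)/6 = 54/6 = 9; σ²_B = ((13−5)/6)² = 1.778
te_C = (8 + 4·9 + 10)/6 = 54/6 = 9; σ²_C = ((10−8)/6)² = 0.111
te_D = (1 + 4·5 + 9)/6 = 30/6 = 5; σ²_D = ((9−1)/6)² = 1.778
te_E = (8 + 4·9 + 22)/6 = 66/6 = 11; σ²_E = ((22−8)/6)² = 5.444
te_F = (5 + 4·7 + 15)/6 = 48/6 = 8; σ²_F = ((15−5)/6)² = 2.778
te_G = (5 + 4·8 + 17)/6 = 54/6 = 9; σ²_G = ((17−5)/6)² = 4.000
te_H = (7 + 4·11 + 21)/6 = 72/6 = 12; σ²_H = ((21−7)/6)² = 5.444
te_I = (6 + 4·12 + 18)/6 = 72/6 = 12; σ²_I = ((18−6)/6)² = 4.000
te_J = (5 + 4·11 + 17)/6 = 66/6 = 11; σ²_J = ((17−5)/6)² = 4.000

Forward pass:
ES_A = 0; EF_A = 5
ES_B = 0; EF_B = 9
ES_C = max(EF_A=5, EF_B=9) = 9; EF_C = 9+9 = 18
ES_D = 5; EF_D = 5+5 = 10
ES_E = max(EF_A=5, EF_B=9) = 9; EF_E = 9+11 = 20
ES_F = 5; EF_F = 5+8 = 13
ES_G = 10; EF_G = 10+9 = 19
ES_H = max(EF_C=18, EF_F=13) = 18; EF_H = 18+12 = 30
ES_I = max(EF_A=5, EF_F=13) = 13; EF_I = 13+12 = 25
ES_J = max(EF_A=5, EF_E=20, EF_G=19, EF_H=30, EF_I=25) = 30; EF_J = 30+11 = 41
Expected project duration μ = 41 days. Critical path: B → C → H → J.

Variances on critical path: σ²_B=1.778, σ²_C=0.111, σ²_H=5.444, σ²_J=4.000.
Largest is σ²_H = 5.444.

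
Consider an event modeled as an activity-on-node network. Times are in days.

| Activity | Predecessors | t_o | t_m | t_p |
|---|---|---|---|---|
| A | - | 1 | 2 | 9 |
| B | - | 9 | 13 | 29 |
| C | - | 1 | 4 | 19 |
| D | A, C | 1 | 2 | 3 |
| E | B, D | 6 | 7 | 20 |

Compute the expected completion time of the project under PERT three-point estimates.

te_A = (1 + 4·2 + 9)/6 = 18/6 = 3
te_B = (9 + 4·13 + 29)/6 = 90/6 = 15
te_C = (1 + 4·4 + 19)/6 = 36/6 = 6
te_D = (1 + 4·2 + 3)/6 = 12/6 = 2
te_E = (6 + 4·7 + 20)/6 = 54/6 = 9

Forward pass:
ES_A = 0; EF_A = 3
ES_B = 0; EF_B = 15
ES_C = 0; EF_C = 6
ES_D = max(EF_A=3, EF_C=6) = 6; EF_D = 6+2 = 8
ES_E = max(EF_B=15, EF_D=8) = 15; EF_E = 15+9 = 24
Expected project duration μ = 24 days. Critical path: B → E.

24 days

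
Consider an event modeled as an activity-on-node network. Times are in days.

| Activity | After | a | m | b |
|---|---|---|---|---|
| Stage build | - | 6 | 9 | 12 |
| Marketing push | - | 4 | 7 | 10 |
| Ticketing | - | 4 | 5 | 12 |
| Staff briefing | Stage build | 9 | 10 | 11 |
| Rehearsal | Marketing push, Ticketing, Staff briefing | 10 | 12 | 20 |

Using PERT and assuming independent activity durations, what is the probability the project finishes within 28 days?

te_Stage build = (6 + 4·9 + 12)/6 = 54/6 = 9; σ²_Stage build = ((12−6)/6)² = 1.000
te_Marketing push = (4 + 4·7 + 10)/6 = 42/6 = 7; σ²_Marketing push = ((10−4)/6)² = 1.000
te_Ticketing = (4 + 4·5 + 12)/6 = 36/6 = 6; σ²_Ticketing = ((12−4)/6)² = 1.778
te_Staff briefing = (9 + 4·10 + 11)/6 = 60/6 = 10; σ²_Staff briefing = ((11−9)/6)² = 0.111
te_Rehearsal = (10 + 4·12 + 20)/6 = 78/6 = 13; σ²_Rehearsal = ((20−10)/6)² = 2.778

Forward pass:
ES_Stage build = 0; EF_Stage build = 9
ES_Marketing push = 0; EF_Marketing push = 7
ES_Ticketing = 0; EF_Ticketing = 6
ES_Staff briefing = 9; EF_Staff briefing = 9+10 = 19
ES_Rehearsal = max(EF_Marketing push=7, EF_Ticketing=6, EF_Staff briefing=19) = 19; EF_Rehearsal = 19+13 = 32
Expected project duration μ = 32 days. Critical path: Stage build → Staff briefing → Rehearsal.

Variance along critical path = 1.000 + 0.111 + 2.778 = 3.889; σ = √3.889 = 1.972 days.
Z = (28 − 32) / 1.972 = -2.028
P(T ≤ 28) = Φ(-2.028) ≈ 0.021

0.021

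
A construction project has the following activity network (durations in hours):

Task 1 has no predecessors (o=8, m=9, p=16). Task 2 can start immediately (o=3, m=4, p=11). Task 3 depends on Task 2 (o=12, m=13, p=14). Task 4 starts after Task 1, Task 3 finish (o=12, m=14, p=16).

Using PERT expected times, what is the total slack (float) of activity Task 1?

te_Task 1 = (8 + 4·9 + 16)/6 = 60/6 = 10
te_Task 2 = (3 + 4·4 + 11)/6 = 30/6 = 5
te_Task 3 = (12 + 4·13 + 14)/6 = 78/6 = 13
te_Task 4 = (12 + 4·14 + 16)/6 = 84/6 = 14

Forward pass:
ES_Task 1 = 0; EF_Task 1 = 10
ES_Task 2 = 0; EF_Task 2 = 5
ES_Task 3 = 5; EF_Task 3 = 5+13 = 18
ES_Task 4 = max(EF_Task 1=10, EF_Task 3=18) = 18; EF_Task 4 = 18+14 = 32
Expected project duration μ = 32 hours. Critical path: Task 2 → Task 3 → Task 4.

Backward pass:
LF_Task 4 = 32; LS_Task 4 = 32−14 = 18
LF_Task 3 = LS_Task 4 = 18; LS_Task 3 = 18−13 = 5
LF_Task 2 = LS_Task 3 = 5; LS_Task 2 = 5−5 = 0
LF_Task 1 = LS_Task 4 = 18; LS_Task 1 = 18−10 = 8
Slack_Task 1 = LS_Task 1 − ES_Task 1 = 8 − 0 = 8

8 hours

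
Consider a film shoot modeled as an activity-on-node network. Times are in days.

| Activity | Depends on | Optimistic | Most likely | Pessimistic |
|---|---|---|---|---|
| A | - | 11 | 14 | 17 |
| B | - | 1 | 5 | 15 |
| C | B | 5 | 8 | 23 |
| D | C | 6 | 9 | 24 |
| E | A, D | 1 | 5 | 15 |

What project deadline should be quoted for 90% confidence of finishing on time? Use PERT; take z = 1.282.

39.9 days

te_A = (11 + 4·14 + 17)/6 = 84/6 = 14; σ²_A = ((17−11)/6)² = 1.000
te_B = (1 + 4·5 + 15)/6 = 36/6 = 6; σ²_B = ((15−1)/6)² = 5.444
te_C = (5 + 4·8 + 23)/6 = 60/6 = 10; σ²_C = ((23−5)/6)² = 9.000
te_D = (6 + 4·9 + 24)/6 = 66/6 = 11; σ²_D = ((24−6)/6)² = 9.000
te_E = (1 + 4·5 + 15)/6 = 36/6 = 6; σ²_E = ((15−1)/6)² = 5.444

Forward pass:
ES_A = 0; EF_A = 14
ES_B = 0; EF_B = 6
ES_C = 6; EF_C = 6+10 = 16
ES_D = 16; EF_D = 16+11 = 27
ES_E = max(EF_A=14, EF_D=27) = 27; EF_E = 27+6 = 33
Expected project duration μ = 33 days. Critical path: B → C → D → E.

Variance along critical path = 5.444 + 9.000 + 9.000 + 5.444 = 28.889; σ = 5.375 days.
D = μ + z·σ = 33 + 1.282·5.375 = 39.9 days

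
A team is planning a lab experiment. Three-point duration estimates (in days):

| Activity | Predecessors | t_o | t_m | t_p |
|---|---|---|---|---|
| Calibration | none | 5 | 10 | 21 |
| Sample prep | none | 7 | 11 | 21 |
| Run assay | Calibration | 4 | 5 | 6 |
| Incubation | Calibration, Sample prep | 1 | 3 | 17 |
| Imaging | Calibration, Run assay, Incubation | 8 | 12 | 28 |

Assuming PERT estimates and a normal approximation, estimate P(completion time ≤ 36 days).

te_Calibration = (5 + 4·10 + 21)/6 = 66/6 = 11; σ²_Calibration = ((21−5)/6)² = 7.111
te_Sample prep = (7 + 4·11 + 21)/6 = 72/6 = 12; σ²_Sample prep = ((21−7)/6)² = 5.444
te_Run assay = (4 + 4·5 + 6)/6 = 30/6 = 5; σ²_Run assay = ((6−4)/6)² = 0.111
te_Incubation = (1 + 4·3 + 17)/6 = 30/6 = 5; σ²_Incubation = ((17−1)/6)² = 7.111
te_Imaging = (8 + 4·12 + 28)/6 = 84/6 = 14; σ²_Imaging = ((28−8)/6)² = 11.111

Forward pass:
ES_Calibration = 0; EF_Calibration = 11
ES_Sample prep = 0; EF_Sample prep = 12
ES_Run assay = 11; EF_Run assay = 11+5 = 16
ES_Incubation = max(EF_Calibration=11, EF_Sample prep=12) = 12; EF_Incubation = 12+5 = 17
ES_Imaging = max(EF_Calibration=11, EF_Run assay=16, EF_Incubation=17) = 17; EF_Imaging = 17+14 = 31
Expected project duration μ = 31 days. Critical path: Sample prep → Incubation → Imaging.

Variance along critical path = 5.444 + 7.111 + 11.111 = 23.667; σ = √23.667 = 4.865 days.
Z = (36 − 31) / 4.865 = 1.028
P(T ≤ 36) = Φ(1.028) ≈ 0.848

0.848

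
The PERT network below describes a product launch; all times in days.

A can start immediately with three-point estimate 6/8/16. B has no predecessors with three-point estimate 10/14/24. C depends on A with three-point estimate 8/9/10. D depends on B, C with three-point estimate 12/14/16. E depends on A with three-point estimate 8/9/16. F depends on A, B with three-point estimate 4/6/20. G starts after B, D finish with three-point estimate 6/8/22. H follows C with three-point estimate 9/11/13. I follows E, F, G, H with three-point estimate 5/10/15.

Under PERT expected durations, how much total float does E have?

te_A = (6 + 4·8 + 16)/6 = 54/6 = 9
te_B = (10 + 4·14 + 24)/6 = 90/6 = 15
te_C = (8 + 4·9 + 10)/6 = 54/6 = 9
te_D = (12 + 4·14 + 16)/6 = 84/6 = 14
te_E = (8 + 4·9 + 16)/6 = 60/6 = 10
te_F = (4 + 4·6 + 20)/6 = 48/6 = 8
te_G = (6 + 4·8 + 22)/6 = 60/6 = 10
te_H = (9 + 4·11 + 13)/6 = 66/6 = 11
te_I = (5 + 4·10 + 15)/6 = 60/6 = 10

Forward pass:
ES_A = 0; EF_A = 9
ES_B = 0; EF_B = 15
ES_C = 9; EF_C = 9+9 = 18
ES_D = max(EF_B=15, EF_C=18) = 18; EF_D = 18+14 = 32
ES_E = 9; EF_E = 9+10 = 19
ES_F = max(EF_A=9, EF_B=15) = 15; EF_F = 15+8 = 23
ES_G = max(EF_B=15, EF_D=32) = 32; EF_G = 32+10 = 42
ES_H = 18; EF_H = 18+11 = 29
ES_I = max(EF_E=19, EF_F=23, EF_G=42, EF_H=29) = 42; EF_I = 42+10 = 52
Expected project duration μ = 52 days. Critical path: A → C → D → G → I.

Backward pass:
LF_I = 52; LS_I = 52−10 = 42
LF_H = LS_I = 42; LS_H = 42−11 = 31
LF_G = LS_I = 42; LS_G = 42−10 = 32
LF_F = LS_I = 42; LS_F = 42−8 = 34
LF_E = LS_I = 42; LS_E = 42−10 = 32
LF_D = LS_G = 32; LS_D = 32−14 = 18
LF_C = min(LS_D=18, LS_H=31) = 18; LS_C = 18−9 = 9
LF_B = min(LS_D=18, LS_F=34, LS_G=32) = 18; LS_B = 18−15 = 3
LF_A = min(LS_C=9, LS_E=32, LS_F=34) = 9; LS_A = 9−9 = 0
Slack_E = LS_E − ES_E = 32 − 9 = 23

23 days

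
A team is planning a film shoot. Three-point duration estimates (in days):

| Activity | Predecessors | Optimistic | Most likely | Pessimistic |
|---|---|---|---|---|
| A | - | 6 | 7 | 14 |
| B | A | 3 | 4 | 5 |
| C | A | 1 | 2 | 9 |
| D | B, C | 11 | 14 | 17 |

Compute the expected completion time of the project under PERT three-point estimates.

26 days

te_A = (6 + 4·7 + 14)/6 = 48/6 = 8
te_B = (3 + 4·4 + 5)/6 = 24/6 = 4
te_C = (1 + 4·2 + 9)/6 = 18/6 = 3
te_D = (11 + 4·14 + 17)/6 = 84/6 = 14

Forward pass:
ES_A = 0; EF_A = 8
ES_B = 8; EF_B = 8+4 = 12
ES_C = 8; EF_C = 8+3 = 11
ES_D = max(EF_B=12, EF_C=11) = 12; EF_D = 12+14 = 26
Expected project duration μ = 26 days. Critical path: A → B → D.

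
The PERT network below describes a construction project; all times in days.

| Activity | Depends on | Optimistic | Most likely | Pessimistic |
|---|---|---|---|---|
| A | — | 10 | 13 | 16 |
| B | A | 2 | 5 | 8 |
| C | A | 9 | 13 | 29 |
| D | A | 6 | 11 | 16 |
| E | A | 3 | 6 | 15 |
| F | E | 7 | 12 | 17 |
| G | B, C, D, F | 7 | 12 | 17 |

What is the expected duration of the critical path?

te_A = (10 + 4·13 + 16)/6 = 78/6 = 13
te_B = (2 + 4·5 + 8)/6 = 30/6 = 5
te_C = (9 + 4·13 + 29)/6 = 90/6 = 15
te_D = (6 + 4·11 + 16)/6 = 66/6 = 11
te_E = (3 + 4·6 + 15)/6 = 42/6 = 7
te_F = (7 + 4·12 + 17)/6 = 72/6 = 12
te_G = (7 + 4·12 + 17)/6 = 72/6 = 12

Forward pass:
ES_A = 0; EF_A = 13
ES_B = 13; EF_B = 13+5 = 18
ES_C = 13; EF_C = 13+15 = 28
ES_D = 13; EF_D = 13+11 = 24
ES_E = 13; EF_E = 13+7 = 20
ES_F = 20; EF_F = 20+12 = 32
ES_G = max(EF_B=18, EF_C=28, EF_D=24, EF_F=32) = 32; EF_G = 32+12 = 44
Expected project duration μ = 44 days. Critical path: A → E → F → G.

44 days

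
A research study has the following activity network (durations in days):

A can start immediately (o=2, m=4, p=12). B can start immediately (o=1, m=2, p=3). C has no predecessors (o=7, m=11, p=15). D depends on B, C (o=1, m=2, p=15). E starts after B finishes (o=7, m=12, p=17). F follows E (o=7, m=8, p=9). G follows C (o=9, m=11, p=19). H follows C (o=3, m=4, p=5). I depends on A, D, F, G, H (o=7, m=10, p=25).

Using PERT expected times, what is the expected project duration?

35 days

te_A = (2 + 4·4 + 12)/6 = 30/6 = 5
te_B = (1 + 4·2 + 3)/6 = 12/6 = 2
te_C = (7 + 4·11 + 15)/6 = 66/6 = 11
te_D = (1 + 4·2 + 15)/6 = 24/6 = 4
te_E = (7 + 4·12 + 17)/6 = 72/6 = 12
te_F = (7 + 4·8 + 9)/6 = 48/6 = 8
te_G = (9 + 4·11 + 19)/6 = 72/6 = 12
te_H = (3 + 4·4 + 5)/6 = 24/6 = 4
te_I = (7 + 4·10 + 25)/6 = 72/6 = 12

Forward pass:
ES_A = 0; EF_A = 5
ES_B = 0; EF_B = 2
ES_C = 0; EF_C = 11
ES_D = max(EF_B=2, EF_C=11) = 11; EF_D = 11+4 = 15
ES_E = 2; EF_E = 2+12 = 14
ES_F = 14; EF_F = 14+8 = 22
ES_G = 11; EF_G = 11+12 = 23
ES_H = 11; EF_H = 11+4 = 15
ES_I = max(EF_A=5, EF_D=15, EF_F=22, EF_G=23, EF_H=15) = 23; EF_I = 23+12 = 35
Expected project duration μ = 35 days. Critical path: C → G → I.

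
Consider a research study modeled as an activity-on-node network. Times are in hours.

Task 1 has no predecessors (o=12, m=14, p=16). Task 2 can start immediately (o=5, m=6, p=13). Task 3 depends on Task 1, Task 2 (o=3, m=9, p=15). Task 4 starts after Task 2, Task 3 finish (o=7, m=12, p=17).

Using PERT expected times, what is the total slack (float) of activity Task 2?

7 hours

te_Task 1 = (12 + 4·14 + 16)/6 = 84/6 = 14
te_Task 2 = (5 + 4·6 + 13)/6 = 42/6 = 7
te_Task 3 = (3 + 4·9 + 15)/6 = 54/6 = 9
te_Task 4 = (7 + 4·12 + 17)/6 = 72/6 = 12

Forward pass:
ES_Task 1 = 0; EF_Task 1 = 14
ES_Task 2 = 0; EF_Task 2 = 7
ES_Task 3 = max(EF_Task 1=14, EF_Task 2=7) = 14; EF_Task 3 = 14+9 = 23
ES_Task 4 = max(EF_Task 2=7, EF_Task 3=23) = 23; EF_Task 4 = 23+12 = 35
Expected project duration μ = 35 hours. Critical path: Task 1 → Task 3 → Task 4.

Backward pass:
LF_Task 4 = 35; LS_Task 4 = 35−12 = 23
LF_Task 3 = LS_Task 4 = 23; LS_Task 3 = 23−9 = 14
LF_Task 2 = min(LS_Task 3=14, LS_Task 4=23) = 14; LS_Task 2 = 14−7 = 7
LF_Task 1 = LS_Task 3 = 14; LS_Task 1 = 14−14 = 0
Slack_Task 2 = LS_Task 2 − ES_Task 2 = 7 − 0 = 7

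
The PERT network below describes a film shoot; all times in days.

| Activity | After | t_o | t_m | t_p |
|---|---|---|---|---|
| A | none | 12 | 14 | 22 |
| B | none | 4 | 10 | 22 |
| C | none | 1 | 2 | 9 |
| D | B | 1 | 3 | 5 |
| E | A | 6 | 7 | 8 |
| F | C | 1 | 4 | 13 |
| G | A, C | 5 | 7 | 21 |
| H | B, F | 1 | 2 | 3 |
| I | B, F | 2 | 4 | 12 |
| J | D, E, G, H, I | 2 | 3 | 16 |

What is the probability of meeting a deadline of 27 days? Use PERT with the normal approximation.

te_A = (12 + 4·14 + 22)/6 = 90/6 = 15; σ²_A = ((22−12)/6)² = 2.778
te_B = (4 + 4·10 + 22)/6 = 66/6 = 11; σ²_B = ((22−4)/6)² = 9.000
te_C = (1 + 4·2 + 9)/6 = 18/6 = 3; σ²_C = ((9−1)/6)² = 1.778
te_D = (1 + 4·3 + 5)/6 = 18/6 = 3; σ²_D = ((5−1)/6)² = 0.444
te_E = (6 + 4·7 + 8)/6 = 42/6 = 7; σ²_E = ((8−6)/6)² = 0.111
te_F = (1 + 4·4 + 13)/6 = 30/6 = 5; σ²_F = ((13−1)/6)² = 4.000
te_G = (5 + 4·7 + 21)/6 = 54/6 = 9; σ²_G = ((21−5)/6)² = 7.111
te_H = (1 + 4·2 + 3)/6 = 12/6 = 2; σ²_H = ((3−1)/6)² = 0.111
te_I = (2 + 4·4 + 12)/6 = 30/6 = 5; σ²_I = ((12−2)/6)² = 2.778
te_J = (2 + 4·3 + 16)/6 = 30/6 = 5; σ²_J = ((16−2)/6)² = 5.444

Forward pass:
ES_A = 0; EF_A = 15
ES_B = 0; EF_B = 11
ES_C = 0; EF_C = 3
ES_D = 11; EF_D = 11+3 = 14
ES_E = 15; EF_E = 15+7 = 22
ES_F = 3; EF_F = 3+5 = 8
ES_G = max(EF_A=15, EF_C=3) = 15; EF_G = 15+9 = 24
ES_H = max(EF_B=11, EF_F=8) = 11; EF_H = 11+2 = 13
ES_I = max(EF_B=11, EF_F=8) = 11; EF_I = 11+5 = 16
ES_J = max(EF_D=14, EF_E=22, EF_G=24, EF_H=13, EF_I=16) = 24; EF_J = 24+5 = 29
Expected project duration μ = 29 days. Critical path: A → G → J.

Variance along critical path = 2.778 + 7.111 + 5.444 = 15.333; σ = √15.333 = 3.916 days.
Z = (27 − 29) / 3.916 = -0.511
P(T ≤ 27) = Φ(-0.511) ≈ 0.305

0.305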